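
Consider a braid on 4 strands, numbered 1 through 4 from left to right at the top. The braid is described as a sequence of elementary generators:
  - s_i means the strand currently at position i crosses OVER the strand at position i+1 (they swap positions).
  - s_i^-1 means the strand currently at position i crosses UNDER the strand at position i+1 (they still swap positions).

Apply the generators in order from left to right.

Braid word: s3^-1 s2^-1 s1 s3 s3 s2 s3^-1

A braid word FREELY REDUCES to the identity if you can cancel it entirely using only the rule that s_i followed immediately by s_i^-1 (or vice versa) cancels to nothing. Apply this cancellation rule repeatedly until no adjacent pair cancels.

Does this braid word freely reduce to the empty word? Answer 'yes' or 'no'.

Answer: no

Derivation:
Gen 1 (s3^-1): push. Stack: [s3^-1]
Gen 2 (s2^-1): push. Stack: [s3^-1 s2^-1]
Gen 3 (s1): push. Stack: [s3^-1 s2^-1 s1]
Gen 4 (s3): push. Stack: [s3^-1 s2^-1 s1 s3]
Gen 5 (s3): push. Stack: [s3^-1 s2^-1 s1 s3 s3]
Gen 6 (s2): push. Stack: [s3^-1 s2^-1 s1 s3 s3 s2]
Gen 7 (s3^-1): push. Stack: [s3^-1 s2^-1 s1 s3 s3 s2 s3^-1]
Reduced word: s3^-1 s2^-1 s1 s3 s3 s2 s3^-1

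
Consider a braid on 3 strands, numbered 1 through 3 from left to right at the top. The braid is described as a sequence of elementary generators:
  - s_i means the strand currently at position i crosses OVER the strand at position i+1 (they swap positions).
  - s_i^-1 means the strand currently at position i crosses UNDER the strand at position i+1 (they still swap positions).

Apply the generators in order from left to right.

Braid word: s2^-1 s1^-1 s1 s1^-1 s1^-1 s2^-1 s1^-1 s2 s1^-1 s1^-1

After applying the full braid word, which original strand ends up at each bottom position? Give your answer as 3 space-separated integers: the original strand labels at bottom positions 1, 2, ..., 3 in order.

Answer: 2 3 1

Derivation:
Gen 1 (s2^-1): strand 2 crosses under strand 3. Perm now: [1 3 2]
Gen 2 (s1^-1): strand 1 crosses under strand 3. Perm now: [3 1 2]
Gen 3 (s1): strand 3 crosses over strand 1. Perm now: [1 3 2]
Gen 4 (s1^-1): strand 1 crosses under strand 3. Perm now: [3 1 2]
Gen 5 (s1^-1): strand 3 crosses under strand 1. Perm now: [1 3 2]
Gen 6 (s2^-1): strand 3 crosses under strand 2. Perm now: [1 2 3]
Gen 7 (s1^-1): strand 1 crosses under strand 2. Perm now: [2 1 3]
Gen 8 (s2): strand 1 crosses over strand 3. Perm now: [2 3 1]
Gen 9 (s1^-1): strand 2 crosses under strand 3. Perm now: [3 2 1]
Gen 10 (s1^-1): strand 3 crosses under strand 2. Perm now: [2 3 1]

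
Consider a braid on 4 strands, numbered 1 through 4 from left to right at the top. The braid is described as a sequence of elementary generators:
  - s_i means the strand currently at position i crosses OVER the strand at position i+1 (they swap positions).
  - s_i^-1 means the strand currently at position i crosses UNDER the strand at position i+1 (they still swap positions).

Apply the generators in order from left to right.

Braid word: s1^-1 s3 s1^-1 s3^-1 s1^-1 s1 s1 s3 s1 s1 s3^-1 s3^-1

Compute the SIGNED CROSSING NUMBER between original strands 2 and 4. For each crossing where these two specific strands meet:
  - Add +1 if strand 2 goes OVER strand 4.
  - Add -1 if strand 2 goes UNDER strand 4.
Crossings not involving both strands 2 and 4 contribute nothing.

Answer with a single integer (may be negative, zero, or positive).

Gen 1: crossing 1x2. Both 2&4? no. Sum: 0
Gen 2: crossing 3x4. Both 2&4? no. Sum: 0
Gen 3: crossing 2x1. Both 2&4? no. Sum: 0
Gen 4: crossing 4x3. Both 2&4? no. Sum: 0
Gen 5: crossing 1x2. Both 2&4? no. Sum: 0
Gen 6: crossing 2x1. Both 2&4? no. Sum: 0
Gen 7: crossing 1x2. Both 2&4? no. Sum: 0
Gen 8: crossing 3x4. Both 2&4? no. Sum: 0
Gen 9: crossing 2x1. Both 2&4? no. Sum: 0
Gen 10: crossing 1x2. Both 2&4? no. Sum: 0
Gen 11: crossing 4x3. Both 2&4? no. Sum: 0
Gen 12: crossing 3x4. Both 2&4? no. Sum: 0

Answer: 0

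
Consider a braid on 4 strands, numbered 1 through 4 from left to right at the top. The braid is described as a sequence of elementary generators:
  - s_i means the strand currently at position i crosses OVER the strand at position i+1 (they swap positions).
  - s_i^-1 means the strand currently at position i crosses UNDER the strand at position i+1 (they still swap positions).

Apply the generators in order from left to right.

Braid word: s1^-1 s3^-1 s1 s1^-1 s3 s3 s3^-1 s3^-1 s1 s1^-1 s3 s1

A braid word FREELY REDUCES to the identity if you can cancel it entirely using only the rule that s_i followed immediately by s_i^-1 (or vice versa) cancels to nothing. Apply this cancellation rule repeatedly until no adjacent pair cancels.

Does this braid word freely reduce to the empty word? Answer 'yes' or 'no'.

Answer: yes

Derivation:
Gen 1 (s1^-1): push. Stack: [s1^-1]
Gen 2 (s3^-1): push. Stack: [s1^-1 s3^-1]
Gen 3 (s1): push. Stack: [s1^-1 s3^-1 s1]
Gen 4 (s1^-1): cancels prior s1. Stack: [s1^-1 s3^-1]
Gen 5 (s3): cancels prior s3^-1. Stack: [s1^-1]
Gen 6 (s3): push. Stack: [s1^-1 s3]
Gen 7 (s3^-1): cancels prior s3. Stack: [s1^-1]
Gen 8 (s3^-1): push. Stack: [s1^-1 s3^-1]
Gen 9 (s1): push. Stack: [s1^-1 s3^-1 s1]
Gen 10 (s1^-1): cancels prior s1. Stack: [s1^-1 s3^-1]
Gen 11 (s3): cancels prior s3^-1. Stack: [s1^-1]
Gen 12 (s1): cancels prior s1^-1. Stack: []
Reduced word: (empty)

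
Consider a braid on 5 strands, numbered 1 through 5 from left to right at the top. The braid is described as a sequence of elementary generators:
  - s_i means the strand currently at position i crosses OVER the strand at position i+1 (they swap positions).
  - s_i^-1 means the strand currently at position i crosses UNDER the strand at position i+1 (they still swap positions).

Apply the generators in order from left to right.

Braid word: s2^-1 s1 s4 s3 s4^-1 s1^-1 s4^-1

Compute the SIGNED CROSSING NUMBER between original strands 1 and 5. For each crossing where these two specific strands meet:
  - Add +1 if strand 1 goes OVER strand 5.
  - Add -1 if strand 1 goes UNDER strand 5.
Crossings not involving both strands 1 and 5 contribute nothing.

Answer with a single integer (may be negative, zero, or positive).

Answer: 0

Derivation:
Gen 1: crossing 2x3. Both 1&5? no. Sum: 0
Gen 2: crossing 1x3. Both 1&5? no. Sum: 0
Gen 3: crossing 4x5. Both 1&5? no. Sum: 0
Gen 4: crossing 2x5. Both 1&5? no. Sum: 0
Gen 5: crossing 2x4. Both 1&5? no. Sum: 0
Gen 6: crossing 3x1. Both 1&5? no. Sum: 0
Gen 7: crossing 4x2. Both 1&5? no. Sum: 0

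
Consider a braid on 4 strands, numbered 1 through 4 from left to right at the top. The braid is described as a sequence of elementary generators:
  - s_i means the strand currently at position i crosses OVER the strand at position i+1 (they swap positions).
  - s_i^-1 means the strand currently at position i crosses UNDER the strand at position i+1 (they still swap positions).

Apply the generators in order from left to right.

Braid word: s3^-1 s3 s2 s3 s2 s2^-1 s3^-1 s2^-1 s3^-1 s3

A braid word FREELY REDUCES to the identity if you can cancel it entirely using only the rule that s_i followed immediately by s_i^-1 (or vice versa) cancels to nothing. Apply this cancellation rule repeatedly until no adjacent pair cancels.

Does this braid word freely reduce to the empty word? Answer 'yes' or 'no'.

Gen 1 (s3^-1): push. Stack: [s3^-1]
Gen 2 (s3): cancels prior s3^-1. Stack: []
Gen 3 (s2): push. Stack: [s2]
Gen 4 (s3): push. Stack: [s2 s3]
Gen 5 (s2): push. Stack: [s2 s3 s2]
Gen 6 (s2^-1): cancels prior s2. Stack: [s2 s3]
Gen 7 (s3^-1): cancels prior s3. Stack: [s2]
Gen 8 (s2^-1): cancels prior s2. Stack: []
Gen 9 (s3^-1): push. Stack: [s3^-1]
Gen 10 (s3): cancels prior s3^-1. Stack: []
Reduced word: (empty)

Answer: yes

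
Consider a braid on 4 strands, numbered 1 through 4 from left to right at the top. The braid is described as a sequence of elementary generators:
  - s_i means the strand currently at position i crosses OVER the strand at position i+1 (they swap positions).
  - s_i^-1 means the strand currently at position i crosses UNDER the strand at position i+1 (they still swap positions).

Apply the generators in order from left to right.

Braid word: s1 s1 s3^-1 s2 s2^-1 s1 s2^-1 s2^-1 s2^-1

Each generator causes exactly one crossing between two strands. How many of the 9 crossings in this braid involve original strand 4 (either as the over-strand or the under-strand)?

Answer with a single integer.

Answer: 6

Derivation:
Gen 1: crossing 1x2. Involves strand 4? no. Count so far: 0
Gen 2: crossing 2x1. Involves strand 4? no. Count so far: 0
Gen 3: crossing 3x4. Involves strand 4? yes. Count so far: 1
Gen 4: crossing 2x4. Involves strand 4? yes. Count so far: 2
Gen 5: crossing 4x2. Involves strand 4? yes. Count so far: 3
Gen 6: crossing 1x2. Involves strand 4? no. Count so far: 3
Gen 7: crossing 1x4. Involves strand 4? yes. Count so far: 4
Gen 8: crossing 4x1. Involves strand 4? yes. Count so far: 5
Gen 9: crossing 1x4. Involves strand 4? yes. Count so far: 6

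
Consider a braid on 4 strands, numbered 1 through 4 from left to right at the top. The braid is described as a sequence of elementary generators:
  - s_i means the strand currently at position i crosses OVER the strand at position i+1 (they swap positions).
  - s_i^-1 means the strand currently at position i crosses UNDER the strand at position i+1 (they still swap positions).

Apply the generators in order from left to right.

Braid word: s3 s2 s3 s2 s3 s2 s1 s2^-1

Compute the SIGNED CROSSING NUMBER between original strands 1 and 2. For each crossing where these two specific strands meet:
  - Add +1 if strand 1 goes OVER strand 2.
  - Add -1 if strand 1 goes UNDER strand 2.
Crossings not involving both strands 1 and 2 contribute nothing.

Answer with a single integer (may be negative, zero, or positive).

Gen 1: crossing 3x4. Both 1&2? no. Sum: 0
Gen 2: crossing 2x4. Both 1&2? no. Sum: 0
Gen 3: crossing 2x3. Both 1&2? no. Sum: 0
Gen 4: crossing 4x3. Both 1&2? no. Sum: 0
Gen 5: crossing 4x2. Both 1&2? no. Sum: 0
Gen 6: crossing 3x2. Both 1&2? no. Sum: 0
Gen 7: 1 over 2. Both 1&2? yes. Contrib: +1. Sum: 1
Gen 8: crossing 1x3. Both 1&2? no. Sum: 1

Answer: 1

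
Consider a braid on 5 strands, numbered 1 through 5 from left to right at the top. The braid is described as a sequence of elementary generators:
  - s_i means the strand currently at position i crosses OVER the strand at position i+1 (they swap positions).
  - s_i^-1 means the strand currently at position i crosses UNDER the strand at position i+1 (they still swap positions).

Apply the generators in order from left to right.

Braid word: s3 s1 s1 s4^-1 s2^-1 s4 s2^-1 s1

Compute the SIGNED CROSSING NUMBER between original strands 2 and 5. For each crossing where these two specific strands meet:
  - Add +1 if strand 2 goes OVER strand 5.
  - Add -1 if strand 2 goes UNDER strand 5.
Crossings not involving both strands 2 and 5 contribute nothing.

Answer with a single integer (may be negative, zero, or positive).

Answer: 0

Derivation:
Gen 1: crossing 3x4. Both 2&5? no. Sum: 0
Gen 2: crossing 1x2. Both 2&5? no. Sum: 0
Gen 3: crossing 2x1. Both 2&5? no. Sum: 0
Gen 4: crossing 3x5. Both 2&5? no. Sum: 0
Gen 5: crossing 2x4. Both 2&5? no. Sum: 0
Gen 6: crossing 5x3. Both 2&5? no. Sum: 0
Gen 7: crossing 4x2. Both 2&5? no. Sum: 0
Gen 8: crossing 1x2. Both 2&5? no. Sum: 0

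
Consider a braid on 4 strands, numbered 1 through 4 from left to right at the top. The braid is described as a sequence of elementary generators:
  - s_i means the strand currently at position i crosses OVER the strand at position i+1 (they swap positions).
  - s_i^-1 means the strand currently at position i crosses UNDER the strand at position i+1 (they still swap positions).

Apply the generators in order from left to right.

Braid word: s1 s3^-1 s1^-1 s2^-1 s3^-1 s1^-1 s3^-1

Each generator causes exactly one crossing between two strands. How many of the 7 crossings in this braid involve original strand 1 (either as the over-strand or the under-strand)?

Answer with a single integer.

Answer: 3

Derivation:
Gen 1: crossing 1x2. Involves strand 1? yes. Count so far: 1
Gen 2: crossing 3x4. Involves strand 1? no. Count so far: 1
Gen 3: crossing 2x1. Involves strand 1? yes. Count so far: 2
Gen 4: crossing 2x4. Involves strand 1? no. Count so far: 2
Gen 5: crossing 2x3. Involves strand 1? no. Count so far: 2
Gen 6: crossing 1x4. Involves strand 1? yes. Count so far: 3
Gen 7: crossing 3x2. Involves strand 1? no. Count so far: 3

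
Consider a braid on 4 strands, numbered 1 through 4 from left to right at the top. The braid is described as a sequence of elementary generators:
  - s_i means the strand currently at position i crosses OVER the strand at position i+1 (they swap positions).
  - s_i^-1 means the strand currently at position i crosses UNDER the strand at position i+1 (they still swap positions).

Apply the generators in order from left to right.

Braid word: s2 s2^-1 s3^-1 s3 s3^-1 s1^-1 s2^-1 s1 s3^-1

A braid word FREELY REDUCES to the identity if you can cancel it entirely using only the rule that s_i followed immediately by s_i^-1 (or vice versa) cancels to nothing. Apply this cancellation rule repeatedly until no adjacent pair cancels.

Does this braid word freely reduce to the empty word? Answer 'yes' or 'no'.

Answer: no

Derivation:
Gen 1 (s2): push. Stack: [s2]
Gen 2 (s2^-1): cancels prior s2. Stack: []
Gen 3 (s3^-1): push. Stack: [s3^-1]
Gen 4 (s3): cancels prior s3^-1. Stack: []
Gen 5 (s3^-1): push. Stack: [s3^-1]
Gen 6 (s1^-1): push. Stack: [s3^-1 s1^-1]
Gen 7 (s2^-1): push. Stack: [s3^-1 s1^-1 s2^-1]
Gen 8 (s1): push. Stack: [s3^-1 s1^-1 s2^-1 s1]
Gen 9 (s3^-1): push. Stack: [s3^-1 s1^-1 s2^-1 s1 s3^-1]
Reduced word: s3^-1 s1^-1 s2^-1 s1 s3^-1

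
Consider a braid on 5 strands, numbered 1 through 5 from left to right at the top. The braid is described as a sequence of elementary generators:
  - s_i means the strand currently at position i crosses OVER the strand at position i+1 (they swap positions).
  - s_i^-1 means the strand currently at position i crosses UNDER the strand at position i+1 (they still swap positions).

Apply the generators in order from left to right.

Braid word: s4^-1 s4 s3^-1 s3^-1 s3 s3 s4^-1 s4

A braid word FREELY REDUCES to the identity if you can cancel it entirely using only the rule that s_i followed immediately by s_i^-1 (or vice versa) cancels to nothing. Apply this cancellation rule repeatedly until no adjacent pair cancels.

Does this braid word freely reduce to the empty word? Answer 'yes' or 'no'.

Gen 1 (s4^-1): push. Stack: [s4^-1]
Gen 2 (s4): cancels prior s4^-1. Stack: []
Gen 3 (s3^-1): push. Stack: [s3^-1]
Gen 4 (s3^-1): push. Stack: [s3^-1 s3^-1]
Gen 5 (s3): cancels prior s3^-1. Stack: [s3^-1]
Gen 6 (s3): cancels prior s3^-1. Stack: []
Gen 7 (s4^-1): push. Stack: [s4^-1]
Gen 8 (s4): cancels prior s4^-1. Stack: []
Reduced word: (empty)

Answer: yes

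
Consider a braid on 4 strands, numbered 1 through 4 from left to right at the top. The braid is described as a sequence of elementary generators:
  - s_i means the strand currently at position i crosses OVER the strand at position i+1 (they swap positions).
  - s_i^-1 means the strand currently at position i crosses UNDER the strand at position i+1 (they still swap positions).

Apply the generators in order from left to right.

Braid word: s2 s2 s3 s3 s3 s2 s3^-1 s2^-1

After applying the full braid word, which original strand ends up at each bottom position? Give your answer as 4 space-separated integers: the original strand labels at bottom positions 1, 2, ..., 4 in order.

Answer: 1 3 4 2

Derivation:
Gen 1 (s2): strand 2 crosses over strand 3. Perm now: [1 3 2 4]
Gen 2 (s2): strand 3 crosses over strand 2. Perm now: [1 2 3 4]
Gen 3 (s3): strand 3 crosses over strand 4. Perm now: [1 2 4 3]
Gen 4 (s3): strand 4 crosses over strand 3. Perm now: [1 2 3 4]
Gen 5 (s3): strand 3 crosses over strand 4. Perm now: [1 2 4 3]
Gen 6 (s2): strand 2 crosses over strand 4. Perm now: [1 4 2 3]
Gen 7 (s3^-1): strand 2 crosses under strand 3. Perm now: [1 4 3 2]
Gen 8 (s2^-1): strand 4 crosses under strand 3. Perm now: [1 3 4 2]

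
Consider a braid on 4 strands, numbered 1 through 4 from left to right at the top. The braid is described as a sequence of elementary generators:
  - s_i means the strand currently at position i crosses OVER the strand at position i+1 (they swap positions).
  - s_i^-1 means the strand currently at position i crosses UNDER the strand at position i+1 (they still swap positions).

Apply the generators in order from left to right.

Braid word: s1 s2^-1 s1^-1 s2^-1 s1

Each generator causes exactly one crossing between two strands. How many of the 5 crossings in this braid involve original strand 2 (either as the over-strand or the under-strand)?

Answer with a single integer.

Answer: 3

Derivation:
Gen 1: crossing 1x2. Involves strand 2? yes. Count so far: 1
Gen 2: crossing 1x3. Involves strand 2? no. Count so far: 1
Gen 3: crossing 2x3. Involves strand 2? yes. Count so far: 2
Gen 4: crossing 2x1. Involves strand 2? yes. Count so far: 3
Gen 5: crossing 3x1. Involves strand 2? no. Count so far: 3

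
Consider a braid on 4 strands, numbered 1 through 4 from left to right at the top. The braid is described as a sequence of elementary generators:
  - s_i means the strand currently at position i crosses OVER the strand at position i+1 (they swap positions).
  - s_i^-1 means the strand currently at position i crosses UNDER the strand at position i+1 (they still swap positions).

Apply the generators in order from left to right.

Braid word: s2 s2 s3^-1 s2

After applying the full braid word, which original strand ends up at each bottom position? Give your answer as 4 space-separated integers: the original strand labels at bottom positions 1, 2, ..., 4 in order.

Gen 1 (s2): strand 2 crosses over strand 3. Perm now: [1 3 2 4]
Gen 2 (s2): strand 3 crosses over strand 2. Perm now: [1 2 3 4]
Gen 3 (s3^-1): strand 3 crosses under strand 4. Perm now: [1 2 4 3]
Gen 4 (s2): strand 2 crosses over strand 4. Perm now: [1 4 2 3]

Answer: 1 4 2 3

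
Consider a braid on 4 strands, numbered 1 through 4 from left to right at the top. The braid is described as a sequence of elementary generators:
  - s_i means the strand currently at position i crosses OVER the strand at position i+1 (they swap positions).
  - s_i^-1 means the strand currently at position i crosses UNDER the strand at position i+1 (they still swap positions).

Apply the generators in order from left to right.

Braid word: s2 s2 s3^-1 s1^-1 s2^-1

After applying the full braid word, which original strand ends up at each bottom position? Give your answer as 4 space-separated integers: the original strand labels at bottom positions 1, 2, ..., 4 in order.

Answer: 2 4 1 3

Derivation:
Gen 1 (s2): strand 2 crosses over strand 3. Perm now: [1 3 2 4]
Gen 2 (s2): strand 3 crosses over strand 2. Perm now: [1 2 3 4]
Gen 3 (s3^-1): strand 3 crosses under strand 4. Perm now: [1 2 4 3]
Gen 4 (s1^-1): strand 1 crosses under strand 2. Perm now: [2 1 4 3]
Gen 5 (s2^-1): strand 1 crosses under strand 4. Perm now: [2 4 1 3]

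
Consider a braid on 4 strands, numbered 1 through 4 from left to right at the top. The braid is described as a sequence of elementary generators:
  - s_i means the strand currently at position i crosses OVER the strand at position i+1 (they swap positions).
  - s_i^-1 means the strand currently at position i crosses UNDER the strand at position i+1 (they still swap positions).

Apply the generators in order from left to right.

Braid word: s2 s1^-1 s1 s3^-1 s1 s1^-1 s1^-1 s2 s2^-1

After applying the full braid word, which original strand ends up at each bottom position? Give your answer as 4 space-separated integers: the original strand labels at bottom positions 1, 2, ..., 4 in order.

Gen 1 (s2): strand 2 crosses over strand 3. Perm now: [1 3 2 4]
Gen 2 (s1^-1): strand 1 crosses under strand 3. Perm now: [3 1 2 4]
Gen 3 (s1): strand 3 crosses over strand 1. Perm now: [1 3 2 4]
Gen 4 (s3^-1): strand 2 crosses under strand 4. Perm now: [1 3 4 2]
Gen 5 (s1): strand 1 crosses over strand 3. Perm now: [3 1 4 2]
Gen 6 (s1^-1): strand 3 crosses under strand 1. Perm now: [1 3 4 2]
Gen 7 (s1^-1): strand 1 crosses under strand 3. Perm now: [3 1 4 2]
Gen 8 (s2): strand 1 crosses over strand 4. Perm now: [3 4 1 2]
Gen 9 (s2^-1): strand 4 crosses under strand 1. Perm now: [3 1 4 2]

Answer: 3 1 4 2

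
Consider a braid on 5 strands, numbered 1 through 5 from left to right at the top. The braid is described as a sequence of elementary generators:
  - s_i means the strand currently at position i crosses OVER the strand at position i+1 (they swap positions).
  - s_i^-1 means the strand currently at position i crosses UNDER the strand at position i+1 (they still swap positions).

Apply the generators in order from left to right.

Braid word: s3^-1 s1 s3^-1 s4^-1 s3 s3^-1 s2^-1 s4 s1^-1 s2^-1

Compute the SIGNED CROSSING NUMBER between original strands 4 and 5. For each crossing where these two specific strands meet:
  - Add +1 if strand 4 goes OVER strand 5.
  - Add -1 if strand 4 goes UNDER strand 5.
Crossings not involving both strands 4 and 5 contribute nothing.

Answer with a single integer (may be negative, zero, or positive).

Gen 1: crossing 3x4. Both 4&5? no. Sum: 0
Gen 2: crossing 1x2. Both 4&5? no. Sum: 0
Gen 3: crossing 4x3. Both 4&5? no. Sum: 0
Gen 4: 4 under 5. Both 4&5? yes. Contrib: -1. Sum: -1
Gen 5: crossing 3x5. Both 4&5? no. Sum: -1
Gen 6: crossing 5x3. Both 4&5? no. Sum: -1
Gen 7: crossing 1x3. Both 4&5? no. Sum: -1
Gen 8: 5 over 4. Both 4&5? yes. Contrib: -1. Sum: -2
Gen 9: crossing 2x3. Both 4&5? no. Sum: -2
Gen 10: crossing 2x1. Both 4&5? no. Sum: -2

Answer: -2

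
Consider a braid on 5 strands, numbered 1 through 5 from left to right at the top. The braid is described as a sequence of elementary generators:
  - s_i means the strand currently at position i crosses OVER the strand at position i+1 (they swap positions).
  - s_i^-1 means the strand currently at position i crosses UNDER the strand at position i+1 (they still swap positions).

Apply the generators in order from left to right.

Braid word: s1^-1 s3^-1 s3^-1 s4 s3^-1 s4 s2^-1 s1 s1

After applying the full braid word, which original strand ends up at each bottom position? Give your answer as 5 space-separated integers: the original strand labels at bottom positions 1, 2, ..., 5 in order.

Gen 1 (s1^-1): strand 1 crosses under strand 2. Perm now: [2 1 3 4 5]
Gen 2 (s3^-1): strand 3 crosses under strand 4. Perm now: [2 1 4 3 5]
Gen 3 (s3^-1): strand 4 crosses under strand 3. Perm now: [2 1 3 4 5]
Gen 4 (s4): strand 4 crosses over strand 5. Perm now: [2 1 3 5 4]
Gen 5 (s3^-1): strand 3 crosses under strand 5. Perm now: [2 1 5 3 4]
Gen 6 (s4): strand 3 crosses over strand 4. Perm now: [2 1 5 4 3]
Gen 7 (s2^-1): strand 1 crosses under strand 5. Perm now: [2 5 1 4 3]
Gen 8 (s1): strand 2 crosses over strand 5. Perm now: [5 2 1 4 3]
Gen 9 (s1): strand 5 crosses over strand 2. Perm now: [2 5 1 4 3]

Answer: 2 5 1 4 3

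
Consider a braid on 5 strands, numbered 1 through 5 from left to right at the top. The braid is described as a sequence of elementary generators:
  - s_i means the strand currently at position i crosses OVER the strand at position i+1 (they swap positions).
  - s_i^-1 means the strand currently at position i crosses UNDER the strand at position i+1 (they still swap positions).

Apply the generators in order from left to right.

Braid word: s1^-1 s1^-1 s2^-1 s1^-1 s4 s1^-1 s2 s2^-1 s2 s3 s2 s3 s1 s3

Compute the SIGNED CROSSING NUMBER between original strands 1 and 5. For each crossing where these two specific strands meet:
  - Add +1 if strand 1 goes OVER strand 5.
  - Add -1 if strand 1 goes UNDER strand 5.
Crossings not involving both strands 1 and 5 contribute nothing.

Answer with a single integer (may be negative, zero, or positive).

Answer: 1

Derivation:
Gen 1: crossing 1x2. Both 1&5? no. Sum: 0
Gen 2: crossing 2x1. Both 1&5? no. Sum: 0
Gen 3: crossing 2x3. Both 1&5? no. Sum: 0
Gen 4: crossing 1x3. Both 1&5? no. Sum: 0
Gen 5: crossing 4x5. Both 1&5? no. Sum: 0
Gen 6: crossing 3x1. Both 1&5? no. Sum: 0
Gen 7: crossing 3x2. Both 1&5? no. Sum: 0
Gen 8: crossing 2x3. Both 1&5? no. Sum: 0
Gen 9: crossing 3x2. Both 1&5? no. Sum: 0
Gen 10: crossing 3x5. Both 1&5? no. Sum: 0
Gen 11: crossing 2x5. Both 1&5? no. Sum: 0
Gen 12: crossing 2x3. Both 1&5? no. Sum: 0
Gen 13: 1 over 5. Both 1&5? yes. Contrib: +1. Sum: 1
Gen 14: crossing 3x2. Both 1&5? no. Sum: 1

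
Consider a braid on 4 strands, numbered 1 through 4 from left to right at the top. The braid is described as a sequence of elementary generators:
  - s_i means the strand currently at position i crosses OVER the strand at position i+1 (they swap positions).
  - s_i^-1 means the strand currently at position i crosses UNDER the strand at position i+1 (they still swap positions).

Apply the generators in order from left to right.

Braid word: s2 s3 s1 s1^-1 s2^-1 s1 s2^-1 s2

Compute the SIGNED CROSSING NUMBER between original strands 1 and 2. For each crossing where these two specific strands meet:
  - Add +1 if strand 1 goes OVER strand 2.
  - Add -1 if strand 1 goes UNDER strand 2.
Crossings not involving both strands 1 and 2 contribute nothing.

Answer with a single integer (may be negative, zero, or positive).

Answer: 0

Derivation:
Gen 1: crossing 2x3. Both 1&2? no. Sum: 0
Gen 2: crossing 2x4. Both 1&2? no. Sum: 0
Gen 3: crossing 1x3. Both 1&2? no. Sum: 0
Gen 4: crossing 3x1. Both 1&2? no. Sum: 0
Gen 5: crossing 3x4. Both 1&2? no. Sum: 0
Gen 6: crossing 1x4. Both 1&2? no. Sum: 0
Gen 7: crossing 1x3. Both 1&2? no. Sum: 0
Gen 8: crossing 3x1. Both 1&2? no. Sum: 0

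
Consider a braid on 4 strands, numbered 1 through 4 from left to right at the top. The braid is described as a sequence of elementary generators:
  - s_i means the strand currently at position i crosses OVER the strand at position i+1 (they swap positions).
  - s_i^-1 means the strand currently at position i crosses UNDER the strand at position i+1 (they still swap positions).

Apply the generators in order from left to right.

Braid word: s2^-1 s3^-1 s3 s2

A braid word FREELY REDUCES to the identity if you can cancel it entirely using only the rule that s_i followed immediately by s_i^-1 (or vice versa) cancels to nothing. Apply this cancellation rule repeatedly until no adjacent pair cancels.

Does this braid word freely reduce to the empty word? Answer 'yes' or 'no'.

Gen 1 (s2^-1): push. Stack: [s2^-1]
Gen 2 (s3^-1): push. Stack: [s2^-1 s3^-1]
Gen 3 (s3): cancels prior s3^-1. Stack: [s2^-1]
Gen 4 (s2): cancels prior s2^-1. Stack: []
Reduced word: (empty)

Answer: yes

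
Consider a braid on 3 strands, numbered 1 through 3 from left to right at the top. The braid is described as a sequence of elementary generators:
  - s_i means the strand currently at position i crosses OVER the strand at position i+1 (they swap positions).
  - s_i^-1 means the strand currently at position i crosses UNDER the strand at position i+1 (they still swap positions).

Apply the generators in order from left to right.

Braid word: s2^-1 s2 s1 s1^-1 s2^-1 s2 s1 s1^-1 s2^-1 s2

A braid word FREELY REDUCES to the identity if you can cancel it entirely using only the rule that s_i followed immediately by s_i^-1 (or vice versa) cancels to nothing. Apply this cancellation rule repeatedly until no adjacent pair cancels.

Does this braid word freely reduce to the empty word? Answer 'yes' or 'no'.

Gen 1 (s2^-1): push. Stack: [s2^-1]
Gen 2 (s2): cancels prior s2^-1. Stack: []
Gen 3 (s1): push. Stack: [s1]
Gen 4 (s1^-1): cancels prior s1. Stack: []
Gen 5 (s2^-1): push. Stack: [s2^-1]
Gen 6 (s2): cancels prior s2^-1. Stack: []
Gen 7 (s1): push. Stack: [s1]
Gen 8 (s1^-1): cancels prior s1. Stack: []
Gen 9 (s2^-1): push. Stack: [s2^-1]
Gen 10 (s2): cancels prior s2^-1. Stack: []
Reduced word: (empty)

Answer: yes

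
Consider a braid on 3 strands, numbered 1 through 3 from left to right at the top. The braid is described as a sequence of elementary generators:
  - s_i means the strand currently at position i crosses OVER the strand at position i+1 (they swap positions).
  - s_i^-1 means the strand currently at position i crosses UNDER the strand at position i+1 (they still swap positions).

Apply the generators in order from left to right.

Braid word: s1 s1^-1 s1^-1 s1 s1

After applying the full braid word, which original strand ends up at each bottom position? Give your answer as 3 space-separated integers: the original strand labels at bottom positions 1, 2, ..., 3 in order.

Answer: 2 1 3

Derivation:
Gen 1 (s1): strand 1 crosses over strand 2. Perm now: [2 1 3]
Gen 2 (s1^-1): strand 2 crosses under strand 1. Perm now: [1 2 3]
Gen 3 (s1^-1): strand 1 crosses under strand 2. Perm now: [2 1 3]
Gen 4 (s1): strand 2 crosses over strand 1. Perm now: [1 2 3]
Gen 5 (s1): strand 1 crosses over strand 2. Perm now: [2 1 3]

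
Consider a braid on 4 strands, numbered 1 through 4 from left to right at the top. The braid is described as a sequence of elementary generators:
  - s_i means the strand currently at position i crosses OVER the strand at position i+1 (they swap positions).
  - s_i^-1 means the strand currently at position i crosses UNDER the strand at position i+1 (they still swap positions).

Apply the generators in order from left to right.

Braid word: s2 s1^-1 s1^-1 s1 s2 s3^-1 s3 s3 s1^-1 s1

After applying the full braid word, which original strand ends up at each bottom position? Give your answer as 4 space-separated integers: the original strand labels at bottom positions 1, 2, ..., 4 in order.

Answer: 3 2 4 1

Derivation:
Gen 1 (s2): strand 2 crosses over strand 3. Perm now: [1 3 2 4]
Gen 2 (s1^-1): strand 1 crosses under strand 3. Perm now: [3 1 2 4]
Gen 3 (s1^-1): strand 3 crosses under strand 1. Perm now: [1 3 2 4]
Gen 4 (s1): strand 1 crosses over strand 3. Perm now: [3 1 2 4]
Gen 5 (s2): strand 1 crosses over strand 2. Perm now: [3 2 1 4]
Gen 6 (s3^-1): strand 1 crosses under strand 4. Perm now: [3 2 4 1]
Gen 7 (s3): strand 4 crosses over strand 1. Perm now: [3 2 1 4]
Gen 8 (s3): strand 1 crosses over strand 4. Perm now: [3 2 4 1]
Gen 9 (s1^-1): strand 3 crosses under strand 2. Perm now: [2 3 4 1]
Gen 10 (s1): strand 2 crosses over strand 3. Perm now: [3 2 4 1]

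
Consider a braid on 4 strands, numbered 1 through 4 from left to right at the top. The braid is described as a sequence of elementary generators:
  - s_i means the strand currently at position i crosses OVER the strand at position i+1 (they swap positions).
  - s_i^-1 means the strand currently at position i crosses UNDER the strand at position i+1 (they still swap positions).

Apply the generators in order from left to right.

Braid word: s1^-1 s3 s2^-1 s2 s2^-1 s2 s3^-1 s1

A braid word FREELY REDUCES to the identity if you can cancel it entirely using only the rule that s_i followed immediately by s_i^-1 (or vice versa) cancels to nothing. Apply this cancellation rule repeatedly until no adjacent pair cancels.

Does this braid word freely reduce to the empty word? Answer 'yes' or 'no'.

Gen 1 (s1^-1): push. Stack: [s1^-1]
Gen 2 (s3): push. Stack: [s1^-1 s3]
Gen 3 (s2^-1): push. Stack: [s1^-1 s3 s2^-1]
Gen 4 (s2): cancels prior s2^-1. Stack: [s1^-1 s3]
Gen 5 (s2^-1): push. Stack: [s1^-1 s3 s2^-1]
Gen 6 (s2): cancels prior s2^-1. Stack: [s1^-1 s3]
Gen 7 (s3^-1): cancels prior s3. Stack: [s1^-1]
Gen 8 (s1): cancels prior s1^-1. Stack: []
Reduced word: (empty)

Answer: yes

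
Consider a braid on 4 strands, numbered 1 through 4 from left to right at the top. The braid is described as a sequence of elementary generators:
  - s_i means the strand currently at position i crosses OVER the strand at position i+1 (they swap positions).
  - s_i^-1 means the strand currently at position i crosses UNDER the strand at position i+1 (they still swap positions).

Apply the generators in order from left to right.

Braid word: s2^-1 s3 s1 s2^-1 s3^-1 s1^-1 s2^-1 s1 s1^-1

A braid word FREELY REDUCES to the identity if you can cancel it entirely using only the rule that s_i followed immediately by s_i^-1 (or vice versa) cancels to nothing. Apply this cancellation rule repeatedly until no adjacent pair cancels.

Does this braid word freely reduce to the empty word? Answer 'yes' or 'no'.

Answer: no

Derivation:
Gen 1 (s2^-1): push. Stack: [s2^-1]
Gen 2 (s3): push. Stack: [s2^-1 s3]
Gen 3 (s1): push. Stack: [s2^-1 s3 s1]
Gen 4 (s2^-1): push. Stack: [s2^-1 s3 s1 s2^-1]
Gen 5 (s3^-1): push. Stack: [s2^-1 s3 s1 s2^-1 s3^-1]
Gen 6 (s1^-1): push. Stack: [s2^-1 s3 s1 s2^-1 s3^-1 s1^-1]
Gen 7 (s2^-1): push. Stack: [s2^-1 s3 s1 s2^-1 s3^-1 s1^-1 s2^-1]
Gen 8 (s1): push. Stack: [s2^-1 s3 s1 s2^-1 s3^-1 s1^-1 s2^-1 s1]
Gen 9 (s1^-1): cancels prior s1. Stack: [s2^-1 s3 s1 s2^-1 s3^-1 s1^-1 s2^-1]
Reduced word: s2^-1 s3 s1 s2^-1 s3^-1 s1^-1 s2^-1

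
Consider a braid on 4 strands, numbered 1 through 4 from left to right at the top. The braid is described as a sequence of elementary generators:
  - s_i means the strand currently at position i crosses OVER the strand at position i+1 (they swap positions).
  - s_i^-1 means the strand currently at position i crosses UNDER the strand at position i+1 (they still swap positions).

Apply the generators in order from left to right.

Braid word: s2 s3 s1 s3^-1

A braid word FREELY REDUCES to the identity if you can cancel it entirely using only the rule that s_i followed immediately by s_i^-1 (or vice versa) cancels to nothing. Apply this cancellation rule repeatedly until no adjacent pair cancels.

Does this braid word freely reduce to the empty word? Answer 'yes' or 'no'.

Gen 1 (s2): push. Stack: [s2]
Gen 2 (s3): push. Stack: [s2 s3]
Gen 3 (s1): push. Stack: [s2 s3 s1]
Gen 4 (s3^-1): push. Stack: [s2 s3 s1 s3^-1]
Reduced word: s2 s3 s1 s3^-1

Answer: no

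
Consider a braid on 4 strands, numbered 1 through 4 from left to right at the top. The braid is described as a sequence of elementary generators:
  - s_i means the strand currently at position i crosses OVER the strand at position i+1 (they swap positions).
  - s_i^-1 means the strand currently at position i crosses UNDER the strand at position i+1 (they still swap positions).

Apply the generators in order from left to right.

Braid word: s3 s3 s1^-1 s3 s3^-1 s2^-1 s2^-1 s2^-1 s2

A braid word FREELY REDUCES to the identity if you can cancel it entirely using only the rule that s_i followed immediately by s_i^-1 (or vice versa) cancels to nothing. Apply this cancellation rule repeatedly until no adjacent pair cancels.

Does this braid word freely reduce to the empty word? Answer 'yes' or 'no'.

Gen 1 (s3): push. Stack: [s3]
Gen 2 (s3): push. Stack: [s3 s3]
Gen 3 (s1^-1): push. Stack: [s3 s3 s1^-1]
Gen 4 (s3): push. Stack: [s3 s3 s1^-1 s3]
Gen 5 (s3^-1): cancels prior s3. Stack: [s3 s3 s1^-1]
Gen 6 (s2^-1): push. Stack: [s3 s3 s1^-1 s2^-1]
Gen 7 (s2^-1): push. Stack: [s3 s3 s1^-1 s2^-1 s2^-1]
Gen 8 (s2^-1): push. Stack: [s3 s3 s1^-1 s2^-1 s2^-1 s2^-1]
Gen 9 (s2): cancels prior s2^-1. Stack: [s3 s3 s1^-1 s2^-1 s2^-1]
Reduced word: s3 s3 s1^-1 s2^-1 s2^-1

Answer: no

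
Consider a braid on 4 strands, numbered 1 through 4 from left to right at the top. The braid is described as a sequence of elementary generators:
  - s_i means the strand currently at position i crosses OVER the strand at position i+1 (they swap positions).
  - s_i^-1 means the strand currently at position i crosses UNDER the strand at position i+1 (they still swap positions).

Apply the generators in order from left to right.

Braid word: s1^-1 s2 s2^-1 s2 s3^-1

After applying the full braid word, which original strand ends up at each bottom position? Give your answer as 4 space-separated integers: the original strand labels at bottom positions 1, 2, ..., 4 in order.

Answer: 2 3 4 1

Derivation:
Gen 1 (s1^-1): strand 1 crosses under strand 2. Perm now: [2 1 3 4]
Gen 2 (s2): strand 1 crosses over strand 3. Perm now: [2 3 1 4]
Gen 3 (s2^-1): strand 3 crosses under strand 1. Perm now: [2 1 3 4]
Gen 4 (s2): strand 1 crosses over strand 3. Perm now: [2 3 1 4]
Gen 5 (s3^-1): strand 1 crosses under strand 4. Perm now: [2 3 4 1]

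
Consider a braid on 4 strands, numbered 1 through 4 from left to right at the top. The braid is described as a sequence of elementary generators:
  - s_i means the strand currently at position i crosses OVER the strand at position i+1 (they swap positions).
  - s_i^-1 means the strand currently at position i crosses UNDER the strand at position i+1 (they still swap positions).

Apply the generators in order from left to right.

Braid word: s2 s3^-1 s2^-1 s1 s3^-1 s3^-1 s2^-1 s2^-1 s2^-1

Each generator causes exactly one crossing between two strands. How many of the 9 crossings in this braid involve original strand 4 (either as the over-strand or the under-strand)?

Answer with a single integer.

Answer: 3

Derivation:
Gen 1: crossing 2x3. Involves strand 4? no. Count so far: 0
Gen 2: crossing 2x4. Involves strand 4? yes. Count so far: 1
Gen 3: crossing 3x4. Involves strand 4? yes. Count so far: 2
Gen 4: crossing 1x4. Involves strand 4? yes. Count so far: 3
Gen 5: crossing 3x2. Involves strand 4? no. Count so far: 3
Gen 6: crossing 2x3. Involves strand 4? no. Count so far: 3
Gen 7: crossing 1x3. Involves strand 4? no. Count so far: 3
Gen 8: crossing 3x1. Involves strand 4? no. Count so far: 3
Gen 9: crossing 1x3. Involves strand 4? no. Count so far: 3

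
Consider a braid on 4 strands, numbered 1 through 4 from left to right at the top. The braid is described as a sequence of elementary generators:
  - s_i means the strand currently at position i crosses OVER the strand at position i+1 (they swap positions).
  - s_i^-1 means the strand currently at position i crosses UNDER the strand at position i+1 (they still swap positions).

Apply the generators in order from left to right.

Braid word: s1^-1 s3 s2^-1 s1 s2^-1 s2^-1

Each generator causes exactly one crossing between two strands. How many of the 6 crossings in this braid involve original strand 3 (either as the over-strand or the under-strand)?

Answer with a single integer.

Answer: 1

Derivation:
Gen 1: crossing 1x2. Involves strand 3? no. Count so far: 0
Gen 2: crossing 3x4. Involves strand 3? yes. Count so far: 1
Gen 3: crossing 1x4. Involves strand 3? no. Count so far: 1
Gen 4: crossing 2x4. Involves strand 3? no. Count so far: 1
Gen 5: crossing 2x1. Involves strand 3? no. Count so far: 1
Gen 6: crossing 1x2. Involves strand 3? no. Count so far: 1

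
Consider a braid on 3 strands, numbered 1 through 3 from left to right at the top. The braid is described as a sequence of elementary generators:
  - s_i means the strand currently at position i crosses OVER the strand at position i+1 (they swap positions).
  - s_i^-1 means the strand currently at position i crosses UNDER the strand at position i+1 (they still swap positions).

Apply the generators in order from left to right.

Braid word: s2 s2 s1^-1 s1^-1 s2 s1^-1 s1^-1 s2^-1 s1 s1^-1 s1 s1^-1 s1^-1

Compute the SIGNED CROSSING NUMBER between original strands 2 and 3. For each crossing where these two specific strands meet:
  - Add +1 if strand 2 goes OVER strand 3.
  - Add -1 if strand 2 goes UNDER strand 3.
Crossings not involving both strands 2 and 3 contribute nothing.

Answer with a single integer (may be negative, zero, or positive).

Answer: 2

Derivation:
Gen 1: 2 over 3. Both 2&3? yes. Contrib: +1. Sum: 1
Gen 2: 3 over 2. Both 2&3? yes. Contrib: -1. Sum: 0
Gen 3: crossing 1x2. Both 2&3? no. Sum: 0
Gen 4: crossing 2x1. Both 2&3? no. Sum: 0
Gen 5: 2 over 3. Both 2&3? yes. Contrib: +1. Sum: 1
Gen 6: crossing 1x3. Both 2&3? no. Sum: 1
Gen 7: crossing 3x1. Both 2&3? no. Sum: 1
Gen 8: 3 under 2. Both 2&3? yes. Contrib: +1. Sum: 2
Gen 9: crossing 1x2. Both 2&3? no. Sum: 2
Gen 10: crossing 2x1. Both 2&3? no. Sum: 2
Gen 11: crossing 1x2. Both 2&3? no. Sum: 2
Gen 12: crossing 2x1. Both 2&3? no. Sum: 2
Gen 13: crossing 1x2. Both 2&3? no. Sum: 2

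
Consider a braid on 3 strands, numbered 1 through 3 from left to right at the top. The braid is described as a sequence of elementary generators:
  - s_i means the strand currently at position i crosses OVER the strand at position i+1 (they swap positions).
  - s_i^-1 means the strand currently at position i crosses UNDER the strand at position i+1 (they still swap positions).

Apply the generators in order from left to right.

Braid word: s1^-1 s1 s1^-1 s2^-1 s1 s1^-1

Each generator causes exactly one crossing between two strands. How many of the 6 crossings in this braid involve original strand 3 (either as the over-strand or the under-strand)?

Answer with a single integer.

Answer: 3

Derivation:
Gen 1: crossing 1x2. Involves strand 3? no. Count so far: 0
Gen 2: crossing 2x1. Involves strand 3? no. Count so far: 0
Gen 3: crossing 1x2. Involves strand 3? no. Count so far: 0
Gen 4: crossing 1x3. Involves strand 3? yes. Count so far: 1
Gen 5: crossing 2x3. Involves strand 3? yes. Count so far: 2
Gen 6: crossing 3x2. Involves strand 3? yes. Count so far: 3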